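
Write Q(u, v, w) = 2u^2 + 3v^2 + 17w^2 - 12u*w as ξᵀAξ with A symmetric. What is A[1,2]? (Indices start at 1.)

0

The coefficient of u·v in Q is 0. For a symmetric A this equals A[1,2] + A[2,1] = 2·A[1,2].
So A[1,2] = 0/2 = 0.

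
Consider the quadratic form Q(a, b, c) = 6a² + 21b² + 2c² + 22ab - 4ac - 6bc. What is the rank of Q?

3

The associated matrix is A = [[6, 11, -2], [11, 21, -3], [-2, -3, 2]].
An LDLᵀ factorisation of A has diagonal entries 6, 5/6, 4/5.
Counting signs: 3 positive.
The rank is the number of nonzero pivots: 3.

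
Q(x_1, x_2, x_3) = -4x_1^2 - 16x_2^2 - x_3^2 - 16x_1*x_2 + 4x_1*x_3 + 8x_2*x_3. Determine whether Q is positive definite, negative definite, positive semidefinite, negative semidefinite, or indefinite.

The symmetric matrix is A = [[-4, -8, 2], [-8, -16, 4], [2, 4, -1]].
Symmetric row and column elimination reduces A to a congruent diagonal form with pivots -4, 0, 0.
So there are 1 negative, 2 zero pivots.
Hence Q is negative semidefinite.

negative semidefinite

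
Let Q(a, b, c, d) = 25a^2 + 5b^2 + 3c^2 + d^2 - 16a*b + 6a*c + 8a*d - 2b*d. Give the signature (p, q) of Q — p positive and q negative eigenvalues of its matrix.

(4, 0)

The associated matrix is A = [[25, -8, 3, 4], [-8, 5, 0, -1], [3, 0, 3, 0], [4, -1, 0, 1]].
Applying the same elementary operations to the rows and columns of A produces a congruent diagonal matrix with entries 25, 61/25, 138/61, 4/23.
Counting signs: 4 positive.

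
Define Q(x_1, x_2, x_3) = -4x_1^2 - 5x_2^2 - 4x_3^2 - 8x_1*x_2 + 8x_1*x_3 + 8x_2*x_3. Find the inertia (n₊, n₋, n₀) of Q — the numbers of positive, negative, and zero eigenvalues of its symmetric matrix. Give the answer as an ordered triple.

(0, 2, 1)

The associated matrix is A = [[-4, -4, 4], [-4, -5, 4], [4, 4, -4]].
Row-reducing A symmetrically gives the diagonal entries -4, -1, 0.
So there are 2 negative, 1 zero pivots.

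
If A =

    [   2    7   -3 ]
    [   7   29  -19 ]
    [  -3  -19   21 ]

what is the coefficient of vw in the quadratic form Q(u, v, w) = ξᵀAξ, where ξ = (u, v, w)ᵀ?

-38

The coefficient of vw is A[2,3] + A[3,2] = 2·(-19) = -38.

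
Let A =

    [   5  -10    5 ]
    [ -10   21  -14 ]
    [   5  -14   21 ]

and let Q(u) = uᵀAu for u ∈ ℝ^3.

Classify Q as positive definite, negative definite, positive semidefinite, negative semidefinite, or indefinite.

Row-reducing A symmetrically gives the diagonal entries 5, 1, 0.
Counting signs: 2 positive, 1 zero.
Hence Q is positive semidefinite.

positive semidefinite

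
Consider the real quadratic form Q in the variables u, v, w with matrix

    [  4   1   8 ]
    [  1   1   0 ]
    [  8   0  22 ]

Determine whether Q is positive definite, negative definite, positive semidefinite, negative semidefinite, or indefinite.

positive definite

Leading principal minors: Δ_1 = 4, Δ_2 = 3, Δ_3 = 2.
All leading principal minors are positive, so by Sylvester's criterion Q is positive definite.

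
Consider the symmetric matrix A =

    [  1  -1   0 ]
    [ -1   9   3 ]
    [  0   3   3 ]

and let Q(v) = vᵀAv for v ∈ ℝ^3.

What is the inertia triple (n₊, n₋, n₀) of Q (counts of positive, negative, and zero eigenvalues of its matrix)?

(3, 0, 0)

Symmetric row and column elimination reduces A to a congruent diagonal form with pivots 1, 8, 15/8.
So there are 3 positive pivots.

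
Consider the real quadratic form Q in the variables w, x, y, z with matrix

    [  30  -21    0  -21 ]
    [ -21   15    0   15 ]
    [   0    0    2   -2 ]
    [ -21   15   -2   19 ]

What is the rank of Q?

4

Applying the same elementary operations to the rows and columns of A produces a congruent diagonal matrix with entries 30, 3/10, 2, 2.
Counting signs: 4 positive.
The rank is the number of nonzero pivots: 4.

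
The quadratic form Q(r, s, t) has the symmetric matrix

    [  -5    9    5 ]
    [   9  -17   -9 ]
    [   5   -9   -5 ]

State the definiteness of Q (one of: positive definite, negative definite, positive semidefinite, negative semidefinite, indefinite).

negative semidefinite

Symmetric row and column elimination reduces A to a congruent diagonal form with pivots -5, -4/5, 0.
That gives 2 negative, 1 zero pivots.
Hence Q is negative semidefinite.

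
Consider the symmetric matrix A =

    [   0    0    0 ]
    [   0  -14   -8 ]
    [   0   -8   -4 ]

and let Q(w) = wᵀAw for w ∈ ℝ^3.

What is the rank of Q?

Congruent diagonalization of A (simultaneous row and column reduction) yields pivots 0, -14, 4/7.
So there are 1 positive, 1 negative, 1 zero pivots.
The rank is the number of nonzero pivots: 2.

2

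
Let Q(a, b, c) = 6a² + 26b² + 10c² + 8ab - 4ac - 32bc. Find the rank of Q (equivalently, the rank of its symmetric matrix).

3

The symmetric matrix is A = [[6, 4, -2], [4, 26, -16], [-2, -16, 10]].
Symmetric row and column elimination reduces A to a congruent diagonal form with pivots 6, 70/3, 4/35.
That gives 3 positive pivots.
The rank is the number of nonzero pivots: 3.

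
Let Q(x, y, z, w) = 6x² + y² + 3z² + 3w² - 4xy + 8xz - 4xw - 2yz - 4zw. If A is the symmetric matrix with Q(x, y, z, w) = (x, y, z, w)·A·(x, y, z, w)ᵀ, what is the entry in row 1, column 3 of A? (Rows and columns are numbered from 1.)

4

The coefficient of x·z in Q is 8. For a symmetric A this equals A[1,3] + A[3,1] = 2·A[1,3].
So A[1,3] = 8/2 = 4.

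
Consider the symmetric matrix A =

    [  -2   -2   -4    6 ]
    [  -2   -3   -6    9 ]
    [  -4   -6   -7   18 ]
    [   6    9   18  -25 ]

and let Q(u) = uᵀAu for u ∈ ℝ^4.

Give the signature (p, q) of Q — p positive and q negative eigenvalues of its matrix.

(2, 2)

Symmetric row and column elimination reduces A to a congruent diagonal form with pivots -2, -1, 5, 2.
Counting signs: 2 positive, 2 negative.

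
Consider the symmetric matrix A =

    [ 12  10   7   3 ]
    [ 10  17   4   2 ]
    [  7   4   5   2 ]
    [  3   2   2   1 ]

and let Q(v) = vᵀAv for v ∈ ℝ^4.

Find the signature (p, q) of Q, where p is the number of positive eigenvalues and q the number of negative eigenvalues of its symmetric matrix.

(4, 0)

Congruent diagonalization of A (simultaneous row and column reduction) yields pivots 12, 26/3, 55/104, 2/11.
That gives 4 positive pivots.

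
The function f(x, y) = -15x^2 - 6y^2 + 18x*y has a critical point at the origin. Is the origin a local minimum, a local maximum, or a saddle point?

The Hessian at the origin is H = [[-30, 18], [18, -12]].
det H = -30·-12 − (18)² = 36 > 0 and H[1,1] = -30 < 0, so H is negative definite.
Therefore the origin is a local maximum.

local maximum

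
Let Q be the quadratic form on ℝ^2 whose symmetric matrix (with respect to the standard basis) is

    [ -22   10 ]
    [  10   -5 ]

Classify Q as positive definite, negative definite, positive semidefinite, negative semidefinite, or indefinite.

negative definite

For the 2×2 matrix [[-22, 10], [10, -5]]: det = -22·-5 − (10)² = 10, trace = -27.
det > 0 so both eigenvalues share the sign of the trace; trace = -27 < 0 ⇒ both negative.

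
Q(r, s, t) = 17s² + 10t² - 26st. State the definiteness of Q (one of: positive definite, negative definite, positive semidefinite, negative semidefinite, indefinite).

positive semidefinite

The symmetric matrix is A = [[0, 0, 0], [0, 17, -13], [0, -13, 10]].
Symmetric row and column elimination reduces A to a congruent diagonal form with pivots 0, 17, 1/17.
So there are 2 positive, 1 zero pivots.
Hence Q is positive semidefinite.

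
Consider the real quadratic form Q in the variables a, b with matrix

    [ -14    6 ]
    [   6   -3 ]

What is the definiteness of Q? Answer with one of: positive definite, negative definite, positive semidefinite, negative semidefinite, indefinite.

For the 2×2 matrix [[-14, 6], [6, -3]]: det = -14·-3 − (6)² = 6, trace = -17.
det > 0 so both eigenvalues share the sign of the trace; trace = -17 < 0 ⇒ both negative.

negative definite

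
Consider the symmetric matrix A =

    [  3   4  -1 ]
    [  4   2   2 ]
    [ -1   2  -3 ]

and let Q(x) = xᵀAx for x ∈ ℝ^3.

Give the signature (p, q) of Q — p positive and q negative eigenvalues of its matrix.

Applying the same elementary operations to the rows and columns of A produces a congruent diagonal matrix with entries 3, -10/3, 0.
Counting signs: 1 positive, 1 negative, 1 zero.

(1, 1)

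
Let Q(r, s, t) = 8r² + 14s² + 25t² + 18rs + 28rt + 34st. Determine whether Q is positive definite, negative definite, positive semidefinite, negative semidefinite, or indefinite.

positive definite

The symmetric matrix is A = [[8, 9, 14], [9, 14, 17], [14, 17, 25]].
Congruent diagonalization of A (simultaneous row and column reduction) yields pivots 8, 31/8, 3/31.
Counting signs: 3 positive.
Hence Q is positive definite.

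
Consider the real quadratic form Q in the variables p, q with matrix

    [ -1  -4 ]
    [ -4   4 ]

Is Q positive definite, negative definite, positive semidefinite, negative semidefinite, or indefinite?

For the 2×2 matrix [[-1, -4], [-4, 4]]: det = -1·4 − (-4)² = -20, trace = 3.
det < 0 so the eigenvalues have opposite signs; the form is indefinite.

indefinite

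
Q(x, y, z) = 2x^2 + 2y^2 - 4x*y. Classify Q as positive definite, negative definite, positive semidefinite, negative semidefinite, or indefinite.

positive semidefinite

The associated matrix is A = [[2, -2, 0], [-2, 2, 0], [0, 0, 0]].
Congruent diagonalization of A (simultaneous row and column reduction) yields pivots 2, 0, 0.
So there are 1 positive, 2 zero pivots.
Hence Q is positive semidefinite.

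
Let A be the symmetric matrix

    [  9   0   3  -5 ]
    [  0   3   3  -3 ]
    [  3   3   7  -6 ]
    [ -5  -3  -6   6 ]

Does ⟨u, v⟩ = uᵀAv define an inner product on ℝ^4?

no

Row-reducing A symmetrically gives the diagonal entries 9, 3, 3, -10/27.
So there are 3 positive, 1 negative pivots.
Hence Q is indefinite.
⟨·,·⟩ is an inner product exactly when A is positive definite.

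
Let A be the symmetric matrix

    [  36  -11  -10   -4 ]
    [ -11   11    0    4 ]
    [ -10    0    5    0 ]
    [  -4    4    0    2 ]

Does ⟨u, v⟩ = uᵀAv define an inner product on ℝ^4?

yes

Leading principal minors: Δ_1 = 36, Δ_2 = 275, Δ_3 = 275, Δ_4 = 150.
All leading principal minors are positive, so by Sylvester's criterion Q is positive definite.
⟨·,·⟩ is an inner product exactly when A is positive definite.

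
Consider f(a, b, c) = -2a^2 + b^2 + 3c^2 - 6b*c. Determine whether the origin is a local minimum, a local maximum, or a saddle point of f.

The Hessian at the origin is H = [[-4, 0, 0], [0, 2, -6], [0, -6, 6]].
Symmetric row and column elimination reduces H to a congruent diagonal form with pivots -4, 2, -12.
That gives 1 positive, 2 negative pivots.
H is indefinite, so the origin is a saddle point.

saddle point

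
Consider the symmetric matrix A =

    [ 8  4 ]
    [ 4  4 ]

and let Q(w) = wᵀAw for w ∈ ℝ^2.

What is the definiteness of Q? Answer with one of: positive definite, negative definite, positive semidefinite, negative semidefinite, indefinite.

positive definite

For the 2×2 matrix [[8, 4], [4, 4]]: det = 8·4 − (4)² = 16, trace = 12.
det > 0 so both eigenvalues share the sign of the trace; trace = 12 > 0 ⇒ both positive.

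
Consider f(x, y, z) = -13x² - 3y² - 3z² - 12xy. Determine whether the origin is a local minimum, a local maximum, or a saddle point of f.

The Hessian at the origin is H = [[-26, -12, 0], [-12, -6, 0], [0, 0, -6]].
Symmetric row and column elimination reduces H to a congruent diagonal form with pivots -26, -6/13, -6.
So there are 3 negative pivots.
H is negative definite, so the origin is a strict local maximum.

local maximum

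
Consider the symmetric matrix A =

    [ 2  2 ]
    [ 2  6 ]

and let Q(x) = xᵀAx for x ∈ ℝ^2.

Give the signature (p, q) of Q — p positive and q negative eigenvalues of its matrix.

(2, 0)

An LDLᵀ factorisation of A has diagonal entries 2, 4.
So there are 2 positive pivots.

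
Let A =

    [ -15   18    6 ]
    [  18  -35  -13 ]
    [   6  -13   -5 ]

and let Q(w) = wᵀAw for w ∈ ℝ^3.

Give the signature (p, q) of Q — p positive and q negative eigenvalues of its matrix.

Symmetric row and column elimination reduces A to a congruent diagonal form with pivots -15, -67/5, -6/67.
So there are 3 negative pivots.

(0, 3)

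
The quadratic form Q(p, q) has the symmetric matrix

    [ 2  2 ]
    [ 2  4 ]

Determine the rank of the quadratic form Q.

2

Row-reducing A symmetrically gives the diagonal entries 2, 2.
So there are 2 positive pivots.
The rank is the number of nonzero pivots: 2.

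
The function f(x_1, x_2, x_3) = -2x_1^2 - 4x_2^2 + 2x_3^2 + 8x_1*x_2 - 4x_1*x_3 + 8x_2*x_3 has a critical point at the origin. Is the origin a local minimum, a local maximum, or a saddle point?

saddle point

The Hessian at the origin is H = [[-4, 8, -4], [8, -8, 8], [-4, 8, 4]].
Applying the same elementary operations to the rows and columns of H produces a congruent diagonal matrix with entries -4, 8, 8.
That gives 2 positive, 1 negative pivots.
H is indefinite, so the origin is a saddle point.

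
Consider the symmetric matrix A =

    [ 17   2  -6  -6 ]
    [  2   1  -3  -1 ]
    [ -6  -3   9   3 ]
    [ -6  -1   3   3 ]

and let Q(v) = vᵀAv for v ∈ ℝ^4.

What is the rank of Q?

Applying the same elementary operations to the rows and columns of A produces a congruent diagonal matrix with entries 17, 13/17, 0, 10/13.
So there are 3 positive, 1 zero pivots.
The rank is the number of nonzero pivots: 3.

3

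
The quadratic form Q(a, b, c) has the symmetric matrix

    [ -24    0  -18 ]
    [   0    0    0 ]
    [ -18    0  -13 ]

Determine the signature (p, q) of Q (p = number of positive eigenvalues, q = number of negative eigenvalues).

Congruent diagonalization of A (simultaneous row and column reduction) yields pivots -24, 0, 1/2.
So there are 1 positive, 1 negative, 1 zero pivots.

(1, 1)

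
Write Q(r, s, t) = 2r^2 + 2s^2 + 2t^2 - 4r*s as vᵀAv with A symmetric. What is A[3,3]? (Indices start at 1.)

2

The coefficient of t^2 in Q is 2, and that is exactly A[3,3].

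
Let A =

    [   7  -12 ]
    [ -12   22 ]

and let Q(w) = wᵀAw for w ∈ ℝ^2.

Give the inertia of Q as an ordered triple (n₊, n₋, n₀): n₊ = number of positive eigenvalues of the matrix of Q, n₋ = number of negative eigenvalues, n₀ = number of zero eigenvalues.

(2, 0, 0)

Applying the same elementary operations to the rows and columns of A produces a congruent diagonal matrix with entries 7, 10/7.
Counting signs: 2 positive.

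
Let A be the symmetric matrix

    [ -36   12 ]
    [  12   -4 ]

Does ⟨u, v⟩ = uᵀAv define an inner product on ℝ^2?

For the 2×2 matrix [[-36, 12], [12, -4]]: det = -36·-4 − (12)² = 0, trace = -40.
det = 0 so one eigenvalue is zero; the form is semidefinite with the sign of the trace.
⟨·,·⟩ is an inner product exactly when A is positive definite.

no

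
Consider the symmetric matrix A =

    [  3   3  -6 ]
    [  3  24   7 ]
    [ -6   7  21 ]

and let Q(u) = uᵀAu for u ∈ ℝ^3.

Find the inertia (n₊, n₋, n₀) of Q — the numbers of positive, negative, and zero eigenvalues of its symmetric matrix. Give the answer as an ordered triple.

Applying the same elementary operations to the rows and columns of A produces a congruent diagonal matrix with entries 3, 21, 20/21.
Counting signs: 3 positive.

(3, 0, 0)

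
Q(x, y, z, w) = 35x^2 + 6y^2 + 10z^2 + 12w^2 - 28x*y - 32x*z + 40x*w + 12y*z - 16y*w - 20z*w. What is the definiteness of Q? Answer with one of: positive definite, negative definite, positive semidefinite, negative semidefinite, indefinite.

The symmetric matrix is A = [[35, -14, -16, 20], [-14, 6, 6, -8], [-16, 6, 10, -10], [20, -8, -10, 12]].
Row-reducing A symmetrically gives the diagonal entries 35, 2/5, 16/7, 1/4.
Counting signs: 4 positive.
Hence Q is positive definite.

positive definite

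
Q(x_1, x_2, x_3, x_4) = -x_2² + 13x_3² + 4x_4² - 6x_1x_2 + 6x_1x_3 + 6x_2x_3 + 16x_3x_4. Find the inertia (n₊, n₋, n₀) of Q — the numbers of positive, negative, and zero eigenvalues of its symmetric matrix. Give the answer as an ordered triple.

The symmetric matrix is A = [[0, -3, 3, 0], [-3, -1, 3, 0], [3, 3, 13, 8], [0, 0, 8, 4]].
By Sylvester's law of inertia any congruent diagonalization of A has 3 positive, 1 negative and 0 zero entries.

(3, 1, 0)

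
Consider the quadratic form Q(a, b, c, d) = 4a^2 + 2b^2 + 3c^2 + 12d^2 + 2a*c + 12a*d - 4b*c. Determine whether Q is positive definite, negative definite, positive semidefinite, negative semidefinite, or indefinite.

positive semidefinite

The symmetric matrix is A = [[4, 0, 1, 6], [0, 2, -2, 0], [1, -2, 3, 0], [6, 0, 0, 12]].
Applying the same elementary operations to the rows and columns of A produces a congruent diagonal matrix with entries 4, 2, 3/4, 0.
Counting signs: 3 positive, 1 zero.
Hence Q is positive semidefinite.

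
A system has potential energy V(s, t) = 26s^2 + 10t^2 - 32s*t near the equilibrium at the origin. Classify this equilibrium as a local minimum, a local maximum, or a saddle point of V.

local minimum

The Hessian at the origin is H = [[52, -32], [-32, 20]].
det H = 52·20 − (-32)² = 16 > 0 and H[1,1] = 52 > 0, so H is positive definite.
Therefore the origin is a local minimum.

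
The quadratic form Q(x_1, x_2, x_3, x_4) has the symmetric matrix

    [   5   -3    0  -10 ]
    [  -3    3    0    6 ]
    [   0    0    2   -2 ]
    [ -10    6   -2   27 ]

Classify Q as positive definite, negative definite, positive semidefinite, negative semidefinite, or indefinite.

Row-reducing A symmetrically gives the diagonal entries 5, 6/5, 2, 5.
So there are 4 positive pivots.
Hence Q is positive definite.

positive definite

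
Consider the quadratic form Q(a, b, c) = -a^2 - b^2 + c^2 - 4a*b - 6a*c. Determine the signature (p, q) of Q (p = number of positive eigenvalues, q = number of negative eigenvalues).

The symmetric matrix is A = [[-1, -2, -3], [-2, -1, 0], [-3, 0, 1]].
Applying the same elementary operations to the rows and columns of A produces a congruent diagonal matrix with entries -1, 3, -2.
Counting signs: 1 positive, 2 negative.

(1, 2)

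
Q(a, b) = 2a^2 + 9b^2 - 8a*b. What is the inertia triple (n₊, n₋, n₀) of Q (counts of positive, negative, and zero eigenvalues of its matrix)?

The associated matrix is A = [[2, -4], [-4, 9]].
An LDLᵀ factorisation of A has diagonal entries 2, 1.
So there are 2 positive pivots.

(2, 0, 0)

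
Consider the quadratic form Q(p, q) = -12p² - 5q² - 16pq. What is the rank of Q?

The symmetric matrix is A = [[-12, -8], [-8, -5]].
Congruent diagonalization of A (simultaneous row and column reduction) yields pivots -12, 1/3.
So there are 1 positive, 1 negative pivots.
The rank is the number of nonzero pivots: 2.

2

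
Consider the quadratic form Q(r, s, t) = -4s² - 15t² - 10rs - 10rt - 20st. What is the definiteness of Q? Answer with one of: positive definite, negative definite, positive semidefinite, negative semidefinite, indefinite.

indefinite

The symmetric matrix is A = [[0, -5, -5], [-5, -4, -10], [-5, -10, -15]].
A is congruent to a diagonal matrix with 2 positive, 1 negative and 0 zero entries, so Q is indefinite.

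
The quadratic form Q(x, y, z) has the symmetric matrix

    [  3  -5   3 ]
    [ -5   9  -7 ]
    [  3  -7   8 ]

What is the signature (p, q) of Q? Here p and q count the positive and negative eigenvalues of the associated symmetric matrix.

Congruent diagonalization of A (simultaneous row and column reduction) yields pivots 3, 2/3, -1.
That gives 2 positive, 1 negative pivots.

(2, 1)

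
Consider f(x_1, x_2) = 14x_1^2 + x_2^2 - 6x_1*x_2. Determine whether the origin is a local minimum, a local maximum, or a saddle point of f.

The Hessian at the origin is H = [[28, -6], [-6, 2]].
det H = 28·2 − (-6)² = 20 > 0 and H[1,1] = 28 > 0, so H is positive definite.
Therefore the origin is a local minimum.

local minimum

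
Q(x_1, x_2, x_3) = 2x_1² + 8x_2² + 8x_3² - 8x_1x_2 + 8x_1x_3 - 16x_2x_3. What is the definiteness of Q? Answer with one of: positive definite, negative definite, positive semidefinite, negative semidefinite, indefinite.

The symmetric matrix is A = [[2, -4, 4], [-4, 8, -8], [4, -8, 8]].
Row-reducing A symmetrically gives the diagonal entries 2, 0, 0.
So there are 1 positive, 2 zero pivots.
Hence Q is positive semidefinite.

positive semidefinite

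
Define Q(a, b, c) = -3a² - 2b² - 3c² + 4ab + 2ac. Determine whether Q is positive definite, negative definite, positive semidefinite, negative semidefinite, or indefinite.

The symmetric matrix of Q is A = [[-3, 2, 1], [2, -2, 0], [1, 0, -3]].
Leading principal minors: Δ_1 = -3, Δ_2 = 2, Δ_3 = -4.
The signs alternate starting with Δ_1 < 0, so by Sylvester's criterion Q is negative definite.

negative definite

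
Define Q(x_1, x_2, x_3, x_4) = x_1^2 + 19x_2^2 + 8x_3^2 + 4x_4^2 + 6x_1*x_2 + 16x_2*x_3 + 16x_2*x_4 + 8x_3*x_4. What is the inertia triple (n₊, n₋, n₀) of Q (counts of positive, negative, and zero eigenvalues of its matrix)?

(3, 1, 0)

The associated matrix is A = [[1, 3, 0, 0], [3, 19, 8, 8], [0, 8, 8, 4], [0, 8, 4, 4]].
Congruent diagonalization of A (simultaneous row and column reduction) yields pivots 1, 10, 8/5, -6.
That gives 3 positive, 1 negative pivots.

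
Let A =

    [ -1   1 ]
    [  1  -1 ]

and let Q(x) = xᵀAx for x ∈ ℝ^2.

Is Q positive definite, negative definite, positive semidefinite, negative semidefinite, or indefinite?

negative semidefinite

Symmetric row and column elimination reduces A to a congruent diagonal form with pivots -1, 0.
That gives 1 negative, 1 zero pivots.
Hence Q is negative semidefinite.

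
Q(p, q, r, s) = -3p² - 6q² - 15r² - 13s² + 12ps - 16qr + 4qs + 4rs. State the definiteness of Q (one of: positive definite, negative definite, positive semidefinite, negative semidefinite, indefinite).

negative definite

The associated matrix is A = [[-3, 0, 0, 6], [0, -6, -8, 2], [0, -8, -15, 2], [6, 2, 2, -13]].
Row-reducing A symmetrically gives the diagonal entries -3, -6, -13/3, -3/13.
So there are 4 negative pivots.
Hence Q is negative definite.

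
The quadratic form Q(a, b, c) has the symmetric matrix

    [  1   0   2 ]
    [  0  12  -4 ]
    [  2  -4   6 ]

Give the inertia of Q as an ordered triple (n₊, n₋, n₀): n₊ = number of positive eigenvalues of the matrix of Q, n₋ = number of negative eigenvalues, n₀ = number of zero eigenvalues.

(3, 0, 0)

Symmetric row and column elimination reduces A to a congruent diagonal form with pivots 1, 12, 2/3.
That gives 3 positive pivots.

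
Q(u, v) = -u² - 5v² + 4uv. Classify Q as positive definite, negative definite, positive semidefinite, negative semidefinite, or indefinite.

The symmetric matrix of Q is [[-1, 2], [2, -5]].
For the 2×2 matrix [[-1, 2], [2, -5]]: det = -1·-5 − (2)² = 1, trace = -6.
det > 0 so both eigenvalues share the sign of the trace; trace = -6 < 0 ⇒ both negative.

negative definite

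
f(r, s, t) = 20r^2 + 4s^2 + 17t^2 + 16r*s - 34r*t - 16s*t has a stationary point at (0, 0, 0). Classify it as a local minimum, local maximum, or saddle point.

The Hessian at the origin is H = [[40, 16, -34], [16, 8, -16], [-34, -16, 34]].
Congruent diagonalization of H (simultaneous row and column reduction) yields pivots 40, 8/5, 3/2.
Counting signs: 3 positive.
H is positive definite, so the origin is a strict local minimum.

local minimum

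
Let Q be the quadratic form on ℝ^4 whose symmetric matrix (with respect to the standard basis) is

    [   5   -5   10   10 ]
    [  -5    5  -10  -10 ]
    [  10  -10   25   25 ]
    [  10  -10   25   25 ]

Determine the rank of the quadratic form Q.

2

Row-reducing A symmetrically gives the diagonal entries 5, 0, 5, 0.
So there are 2 positive, 2 zero pivots.
The rank is the number of nonzero pivots: 2.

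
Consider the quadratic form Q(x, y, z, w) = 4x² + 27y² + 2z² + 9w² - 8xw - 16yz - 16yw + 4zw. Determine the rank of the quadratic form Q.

4

Write A = [[4, 0, 0, -4], [0, 27, -8, -8], [0, -8, 2, 2], [-4, -8, 2, 9]].
Congruent diagonalization of A (simultaneous row and column reduction) yields pivots 4, 27, -10/27, 3.
So there are 3 positive, 1 negative pivots.
The rank is the number of nonzero pivots: 4.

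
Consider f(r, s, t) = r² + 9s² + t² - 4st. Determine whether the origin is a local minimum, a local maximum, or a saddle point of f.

The Hessian at the origin is H = [[2, 0, 0], [0, 18, -4], [0, -4, 2]].
An LDLᵀ factorisation of H has diagonal entries 2, 18, 10/9.
That gives 3 positive pivots.
H is positive definite, so the origin is a strict local minimum.

local minimum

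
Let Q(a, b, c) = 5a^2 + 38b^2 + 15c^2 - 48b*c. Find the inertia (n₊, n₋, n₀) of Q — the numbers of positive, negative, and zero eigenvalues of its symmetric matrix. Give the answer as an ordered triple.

(2, 1, 0)

The symmetric matrix is A = [[5, 0, 0], [0, 38, -24], [0, -24, 15]].
Symmetric row and column elimination reduces A to a congruent diagonal form with pivots 5, 38, -3/19.
Counting signs: 2 positive, 1 negative.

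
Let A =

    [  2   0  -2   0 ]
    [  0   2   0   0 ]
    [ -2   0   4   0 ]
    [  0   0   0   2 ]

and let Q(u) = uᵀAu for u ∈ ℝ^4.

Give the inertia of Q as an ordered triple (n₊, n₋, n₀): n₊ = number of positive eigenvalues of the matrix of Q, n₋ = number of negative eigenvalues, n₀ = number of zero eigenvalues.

Congruent diagonalization of A (simultaneous row and column reduction) yields pivots 2, 2, 2, 2.
Counting signs: 4 positive.

(4, 0, 0)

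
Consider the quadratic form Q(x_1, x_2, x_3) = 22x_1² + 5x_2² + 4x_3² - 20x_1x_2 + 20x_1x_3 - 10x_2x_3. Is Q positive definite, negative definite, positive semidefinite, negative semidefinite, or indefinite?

indefinite

The symmetric matrix is A = [[22, -10, 10], [-10, 5, -5], [10, -5, 4]].
Congruent diagonalization of A (simultaneous row and column reduction) yields pivots 22, 5/11, -1.
Counting signs: 2 positive, 1 negative.
Hence Q is indefinite.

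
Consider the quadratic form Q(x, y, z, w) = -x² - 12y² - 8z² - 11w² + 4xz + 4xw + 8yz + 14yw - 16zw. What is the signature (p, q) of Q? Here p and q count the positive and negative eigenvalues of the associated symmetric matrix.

Write A = [[-1, 0, 2, 2], [0, -12, 4, 7], [2, 4, -8, -8], [2, 7, -8, -11]].
Applying the same elementary operations to the rows and columns of A produces a congruent diagonal matrix with entries -1, -12, -8/3, -15/8.
Counting signs: 4 negative.

(0, 4)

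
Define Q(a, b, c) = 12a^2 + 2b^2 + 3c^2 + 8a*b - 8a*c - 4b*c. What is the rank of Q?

3

The associated matrix is A = [[12, 4, -4], [4, 2, -2], [-4, -2, 3]].
Symmetric row and column elimination reduces A to a congruent diagonal form with pivots 12, 2/3, 1.
That gives 3 positive pivots.
The rank is the number of nonzero pivots: 3.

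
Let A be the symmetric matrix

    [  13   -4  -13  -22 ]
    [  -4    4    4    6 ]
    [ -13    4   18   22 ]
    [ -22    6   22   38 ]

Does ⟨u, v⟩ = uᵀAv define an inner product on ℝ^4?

yes

Leading principal minors: Δ_1 = 13, Δ_2 = 36, Δ_3 = 180, Δ_4 = 100.
All leading principal minors are positive, so by Sylvester's criterion Q is positive definite.
⟨·,·⟩ is an inner product exactly when A is positive definite.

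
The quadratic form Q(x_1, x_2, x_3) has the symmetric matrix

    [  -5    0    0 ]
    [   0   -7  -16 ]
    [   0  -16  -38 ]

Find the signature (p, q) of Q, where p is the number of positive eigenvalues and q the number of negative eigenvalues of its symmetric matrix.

An LDLᵀ factorisation of A has diagonal entries -5, -7, -10/7.
That gives 3 negative pivots.

(0, 3)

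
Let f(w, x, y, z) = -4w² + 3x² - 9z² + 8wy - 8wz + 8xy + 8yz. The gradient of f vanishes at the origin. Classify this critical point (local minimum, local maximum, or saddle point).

The Hessian at the origin is H = [[-8, 0, 8, -8], [0, 6, 8, 0], [8, 8, 0, 8], [-8, 0, 8, -18]].
Congruent diagonalization of H (simultaneous row and column reduction) yields pivots -8, 6, -8/3, -10.
So there are 1 positive, 3 negative pivots.
H is indefinite, so the origin is a saddle point.

saddle point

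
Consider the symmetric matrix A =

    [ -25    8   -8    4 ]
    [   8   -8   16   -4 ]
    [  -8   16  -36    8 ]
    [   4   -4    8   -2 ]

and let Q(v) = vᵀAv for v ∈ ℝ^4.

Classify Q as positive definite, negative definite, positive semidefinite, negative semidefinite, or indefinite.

negative semidefinite

Symmetric row and column elimination reduces A to a congruent diagonal form with pivots -25, -136/25, -4/17, 0.
That gives 3 negative, 1 zero pivots.
Hence Q is negative semidefinite.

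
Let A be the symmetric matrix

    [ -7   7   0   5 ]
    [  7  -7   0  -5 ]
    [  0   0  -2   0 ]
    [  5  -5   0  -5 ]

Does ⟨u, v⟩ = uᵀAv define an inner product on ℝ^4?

Row-reducing A symmetrically gives the diagonal entries -7, 0, -2, -10/7.
That gives 3 negative, 1 zero pivots.
Hence Q is negative semidefinite.
⟨·,·⟩ is an inner product exactly when A is positive definite.

no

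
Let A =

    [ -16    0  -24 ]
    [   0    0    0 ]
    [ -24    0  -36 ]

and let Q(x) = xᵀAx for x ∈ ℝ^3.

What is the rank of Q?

Symmetric row and column elimination reduces A to a congruent diagonal form with pivots -16, 0, 0.
So there are 1 negative, 2 zero pivots.
The rank is the number of nonzero pivots: 1.

1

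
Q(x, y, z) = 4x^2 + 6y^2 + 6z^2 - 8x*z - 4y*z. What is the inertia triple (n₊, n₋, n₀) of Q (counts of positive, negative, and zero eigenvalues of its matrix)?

Write A = [[4, 0, -4], [0, 6, -2], [-4, -2, 6]].
Symmetric row and column elimination reduces A to a congruent diagonal form with pivots 4, 6, 4/3.
That gives 3 positive pivots.

(3, 0, 0)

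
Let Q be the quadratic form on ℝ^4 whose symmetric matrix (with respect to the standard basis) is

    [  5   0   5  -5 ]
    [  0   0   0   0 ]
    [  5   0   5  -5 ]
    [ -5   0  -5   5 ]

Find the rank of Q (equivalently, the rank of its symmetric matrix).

Row-reducing A symmetrically gives the diagonal entries 5, 0, 0, 0.
That gives 1 positive, 3 zero pivots.
The rank is the number of nonzero pivots: 1.

1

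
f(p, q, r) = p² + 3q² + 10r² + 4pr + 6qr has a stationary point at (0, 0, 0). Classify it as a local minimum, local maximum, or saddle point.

local minimum

The Hessian at the origin is H = [[2, 0, 4], [0, 6, 6], [4, 6, 20]].
Row-reducing H symmetrically gives the diagonal entries 2, 6, 6.
So there are 3 positive pivots.
H is positive definite, so the origin is a strict local minimum.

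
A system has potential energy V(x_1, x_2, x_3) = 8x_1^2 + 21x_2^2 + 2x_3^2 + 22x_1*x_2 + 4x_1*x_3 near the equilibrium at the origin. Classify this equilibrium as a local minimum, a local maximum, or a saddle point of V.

local minimum

The Hessian at the origin is H = [[16, 22, 4], [22, 42, 0], [4, 0, 4]].
Row-reducing H symmetrically gives the diagonal entries 16, 47/4, 20/47.
That gives 3 positive pivots.
H is positive definite, so the origin is a strict local minimum.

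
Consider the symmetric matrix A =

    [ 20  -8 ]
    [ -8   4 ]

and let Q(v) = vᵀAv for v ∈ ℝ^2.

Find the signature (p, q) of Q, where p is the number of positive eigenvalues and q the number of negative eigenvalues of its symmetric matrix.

Applying the same elementary operations to the rows and columns of A produces a congruent diagonal matrix with entries 20, 4/5.
So there are 2 positive pivots.

(2, 0)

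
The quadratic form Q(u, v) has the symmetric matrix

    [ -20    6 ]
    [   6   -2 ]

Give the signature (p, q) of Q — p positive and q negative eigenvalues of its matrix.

(0, 2)

Symmetric row and column elimination reduces A to a congruent diagonal form with pivots -20, -1/5.
That gives 2 negative pivots.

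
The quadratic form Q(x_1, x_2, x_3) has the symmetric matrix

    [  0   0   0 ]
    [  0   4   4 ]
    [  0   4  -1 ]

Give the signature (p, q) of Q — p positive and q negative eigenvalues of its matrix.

(1, 1)

Symmetric row and column elimination reduces A to a congruent diagonal form with pivots 0, 4, -5.
That gives 1 positive, 1 negative, 1 zero pivots.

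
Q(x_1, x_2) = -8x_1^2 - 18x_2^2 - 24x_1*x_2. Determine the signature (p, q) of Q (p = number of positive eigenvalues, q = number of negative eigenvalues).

(0, 1)

Write A = [[-8, -12], [-12, -18]].
Applying the same elementary operations to the rows and columns of A produces a congruent diagonal matrix with entries -8, 0.
Counting signs: 1 negative, 1 zero.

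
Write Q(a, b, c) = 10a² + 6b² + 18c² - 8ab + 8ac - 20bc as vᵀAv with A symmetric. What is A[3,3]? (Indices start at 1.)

18

The coefficient of c² in Q is 18, and that is exactly A[3,3].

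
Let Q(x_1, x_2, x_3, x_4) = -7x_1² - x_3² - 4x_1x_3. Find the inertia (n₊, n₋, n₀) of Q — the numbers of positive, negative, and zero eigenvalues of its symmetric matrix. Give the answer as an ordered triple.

(0, 2, 2)

The symmetric matrix is A = [[-7, 0, -2, 0], [0, 0, 0, 0], [-2, 0, -1, 0], [0, 0, 0, 0]].
Symmetric row and column elimination reduces A to a congruent diagonal form with pivots -7, 0, -3/7, 0.
Counting signs: 2 negative, 2 zero.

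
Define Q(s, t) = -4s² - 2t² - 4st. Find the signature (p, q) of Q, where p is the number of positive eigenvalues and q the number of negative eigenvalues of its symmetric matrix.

(0, 2)

The symmetric matrix is A = [[-4, -2], [-2, -2]].
An LDLᵀ factorisation of A has diagonal entries -4, -1.
Counting signs: 2 negative.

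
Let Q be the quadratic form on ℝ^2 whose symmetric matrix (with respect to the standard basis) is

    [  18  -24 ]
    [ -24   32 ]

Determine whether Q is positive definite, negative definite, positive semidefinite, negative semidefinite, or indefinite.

For the 2×2 matrix [[18, -24], [-24, 32]]: det = 18·32 − (-24)² = 0, trace = 50.
det = 0 so one eigenvalue is zero; the form is semidefinite with the sign of the trace.

positive semidefinite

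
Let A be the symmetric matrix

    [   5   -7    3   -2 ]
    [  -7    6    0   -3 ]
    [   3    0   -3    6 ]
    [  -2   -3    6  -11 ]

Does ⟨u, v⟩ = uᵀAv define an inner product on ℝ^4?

An LDLᵀ factorisation of A has diagonal entries 5, -19/5, -3/19, 1.
That gives 2 positive, 2 negative pivots.
Hence Q is indefinite.
⟨·,·⟩ is an inner product exactly when A is positive definite.

no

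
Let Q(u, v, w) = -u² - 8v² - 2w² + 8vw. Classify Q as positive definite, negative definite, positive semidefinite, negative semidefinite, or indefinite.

The symmetric matrix is A = [[-1, 0, 0], [0, -8, 4], [0, 4, -2]].
Row-reducing A symmetrically gives the diagonal entries -1, -8, 0.
Counting signs: 2 negative, 1 zero.
Hence Q is negative semidefinite.

negative semidefinite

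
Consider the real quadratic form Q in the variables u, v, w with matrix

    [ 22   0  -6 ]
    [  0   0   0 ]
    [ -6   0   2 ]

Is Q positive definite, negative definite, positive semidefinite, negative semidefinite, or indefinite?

Symmetric row and column elimination reduces A to a congruent diagonal form with pivots 22, 0, 4/11.
Counting signs: 2 positive, 1 zero.
Hence Q is positive semidefinite.

positive semidefinite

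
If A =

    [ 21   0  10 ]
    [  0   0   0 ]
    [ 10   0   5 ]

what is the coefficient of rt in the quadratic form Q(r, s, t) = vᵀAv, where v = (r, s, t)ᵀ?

The coefficient of rt is A[1,3] + A[3,1] = 2·10 = 20.

20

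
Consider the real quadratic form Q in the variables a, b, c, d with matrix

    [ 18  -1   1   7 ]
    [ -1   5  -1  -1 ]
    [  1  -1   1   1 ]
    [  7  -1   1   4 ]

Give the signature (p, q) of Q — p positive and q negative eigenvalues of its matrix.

Congruent diagonalization of A (simultaneous row and column reduction) yields pivots 18, 89/18, 68/89, 15/17.
That gives 4 positive pivots.

(4, 0)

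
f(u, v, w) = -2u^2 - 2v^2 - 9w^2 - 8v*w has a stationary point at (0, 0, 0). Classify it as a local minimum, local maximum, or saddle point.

The Hessian at the origin is H = [[-4, 0, 0], [0, -4, -8], [0, -8, -18]].
Symmetric row and column elimination reduces H to a congruent diagonal form with pivots -4, -4, -2.
So there are 3 negative pivots.
H is negative definite, so the origin is a strict local maximum.

local maximum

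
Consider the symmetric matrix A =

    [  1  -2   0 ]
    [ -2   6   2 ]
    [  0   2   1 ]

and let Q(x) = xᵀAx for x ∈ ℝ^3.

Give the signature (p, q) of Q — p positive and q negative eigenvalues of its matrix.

Congruent diagonalization of A (simultaneous row and column reduction) yields pivots 1, 2, -1.
So there are 2 positive, 1 negative pivots.

(2, 1)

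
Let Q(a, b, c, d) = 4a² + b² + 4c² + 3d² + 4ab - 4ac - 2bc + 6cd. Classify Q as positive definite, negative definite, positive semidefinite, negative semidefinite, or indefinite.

The symmetric matrix is A = [[4, 2, -2, 0], [2, 1, -1, 0], [-2, -1, 4, 3], [0, 0, 3, 3]].
Congruent diagonalization of A (simultaneous row and column reduction) yields pivots 4, 0, 3, 0.
That gives 2 positive, 2 zero pivots.
Hence Q is positive semidefinite.

positive semidefinite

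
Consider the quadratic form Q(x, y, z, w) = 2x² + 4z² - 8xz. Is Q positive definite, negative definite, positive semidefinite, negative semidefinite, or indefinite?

The symmetric matrix is A = [[2, 0, -4, 0], [0, 0, 0, 0], [-4, 0, 4, 0], [0, 0, 0, 0]].
Symmetric row and column elimination reduces A to a congruent diagonal form with pivots 2, 0, -4, 0.
That gives 1 positive, 1 negative, 2 zero pivots.
Hence Q is indefinite.

indefinite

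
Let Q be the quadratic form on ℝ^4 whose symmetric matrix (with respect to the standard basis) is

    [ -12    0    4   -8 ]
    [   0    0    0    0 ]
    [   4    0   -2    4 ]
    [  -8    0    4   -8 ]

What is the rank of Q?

Row-reducing A symmetrically gives the diagonal entries -12, 0, -2/3, 0.
That gives 2 negative, 2 zero pivots.
The rank is the number of nonzero pivots: 2.

2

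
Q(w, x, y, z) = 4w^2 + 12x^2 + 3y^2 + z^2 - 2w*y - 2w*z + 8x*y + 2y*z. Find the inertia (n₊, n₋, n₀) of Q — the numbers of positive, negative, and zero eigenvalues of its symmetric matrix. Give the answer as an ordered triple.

The symmetric matrix is A = [[4, 0, -1, -1], [0, 12, 4, 0], [-1, 4, 3, 1], [-1, 0, 1, 1]].
Congruent diagonalization of A (simultaneous row and column reduction) yields pivots 4, 12, 17/12, 6/17.
So there are 4 positive pivots.

(4, 0, 0)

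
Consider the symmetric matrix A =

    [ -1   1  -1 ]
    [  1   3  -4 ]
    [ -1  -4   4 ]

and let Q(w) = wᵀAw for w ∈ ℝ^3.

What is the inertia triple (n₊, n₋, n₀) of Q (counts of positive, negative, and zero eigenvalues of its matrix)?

(1, 2, 0)

An LDLᵀ factorisation of A has diagonal entries -1, 4, -5/4.
Counting signs: 1 positive, 2 negative.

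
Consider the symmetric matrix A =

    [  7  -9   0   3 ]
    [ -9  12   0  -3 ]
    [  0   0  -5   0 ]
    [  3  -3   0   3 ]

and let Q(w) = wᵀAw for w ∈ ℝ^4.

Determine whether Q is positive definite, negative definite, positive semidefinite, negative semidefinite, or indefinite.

Row-reducing A symmetrically gives the diagonal entries 7, 3/7, -5, 0.
So there are 2 positive, 1 negative, 1 zero pivots.
Hence Q is indefinite.

indefinite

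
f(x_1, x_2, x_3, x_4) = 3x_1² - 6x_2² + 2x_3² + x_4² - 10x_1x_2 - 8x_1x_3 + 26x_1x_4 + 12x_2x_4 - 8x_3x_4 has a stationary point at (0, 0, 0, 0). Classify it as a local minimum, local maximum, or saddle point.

The Hessian at the origin is H = [[6, -10, -8, 26], [-10, -12, 0, 12], [-8, 0, 4, -8], [26, 12, -8, 2]].
An LDLᵀ factorisation of H has diagonal entries 6, -86/3, -20/43, -2.
That gives 1 positive, 3 negative pivots.
H is indefinite, so the origin is a saddle point.

saddle point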